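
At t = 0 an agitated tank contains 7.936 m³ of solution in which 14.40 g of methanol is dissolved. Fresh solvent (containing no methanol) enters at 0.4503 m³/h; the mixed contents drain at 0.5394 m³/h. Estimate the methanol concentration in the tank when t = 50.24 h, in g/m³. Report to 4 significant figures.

0.02732 g/m³

Total volume: dV/dt = Q_in − Q_out = -0.0891000 m³/h, so V(t) = 7.936 − 0.0891000 t and V(50.24) = 3.45962 m³.
Solute balance: dm/dt = 0 − Q_out C = −Q_out m/V(t).
Separate: dm/m = −Q_out dt/V(t) ⇒ ln(m/m₀) = −(Q_out/(Q_in−Q_out)) ln(V/V₀).
m = m₀ (V₀/V)^(Q_out/(Q_in−Q_out)) = 14.40 × (7.936/3.45962)^(-6.05387) = 0.0945138 g.
C = m/V = 0.0945138/3.45962 = 0.0273191 g/m³.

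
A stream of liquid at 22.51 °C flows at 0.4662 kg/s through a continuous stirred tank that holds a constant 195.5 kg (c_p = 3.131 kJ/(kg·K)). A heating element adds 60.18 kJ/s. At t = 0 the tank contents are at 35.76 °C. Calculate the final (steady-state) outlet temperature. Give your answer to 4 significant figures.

63.74 °C

Unsteady energy balance on the tank contents: M c_p dT/dt = ṁ c_p (T_in − T) + 60.18.
At steady state dT/dt = 0 ⇒ T_ss = T_in + Q̇/(ṁ c_p) = 22.51 + 60.18/(0.4662·3.131) = 63.7384 °C.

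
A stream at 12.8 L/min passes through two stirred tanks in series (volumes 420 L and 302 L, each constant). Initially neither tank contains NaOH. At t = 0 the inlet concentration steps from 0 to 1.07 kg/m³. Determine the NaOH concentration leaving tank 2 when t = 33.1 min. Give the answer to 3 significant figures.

Each tank obeys Vᵢ dCᵢ/dt = Q(Cᵢ₋₁ − Cᵢ), so τᵢ = Vᵢ/Q.
τ₁ = 420/12.8 = 32.812 min; τ₂ = 302/12.8 = 23.594 min.
Tank 1: C₁ = C_in(1 − e^(−t/τ₁)). Tank 2 (τ₁ ≠ τ₂): C₂ = C_in[1 − (τ₁ e^(−t/τ₁) − τ₂ e^(−t/τ₂))/(τ₁ − τ₂)].
At t = 33.1: e^(−t/τ₁) = 0.36467, e^(−t/τ₂) = 0.24588.
C₂ = 1.07·[1 − (32.812·0.36467 − 23.594·0.24588)/(9.2188)] = 1.07·0.33131 = 0.35450 kg/m³.

0.354 kg/m³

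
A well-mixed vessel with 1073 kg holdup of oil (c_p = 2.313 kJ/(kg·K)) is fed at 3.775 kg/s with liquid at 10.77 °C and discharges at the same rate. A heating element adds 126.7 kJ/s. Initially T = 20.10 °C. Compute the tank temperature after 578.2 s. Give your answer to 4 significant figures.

M c_p dT/dt = ṁ c_p (T_in − T) + Q̇.
Rearrange: dT/dt = (T_ss − T)/τ with τ = M/ṁ = 284.238 s and T_ss = T_in + Q̇/(ṁ c_p) = 25.2806 °C.
T approaches T_ss exponentially: T(t) = T_ss + (T₀ − T_ss) e^(−t/τ).
T(578.2) = 25.2806 + (-5.18056)·e^(−578.2/284.238) = 25.2806 + (-5.18056)·0.130784 = 24.6030 °C.

24.60 °C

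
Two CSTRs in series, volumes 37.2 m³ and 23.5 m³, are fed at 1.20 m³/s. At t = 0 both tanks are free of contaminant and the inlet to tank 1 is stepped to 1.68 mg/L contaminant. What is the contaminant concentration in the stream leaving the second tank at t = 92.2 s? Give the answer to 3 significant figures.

Each tank obeys Vᵢ dCᵢ/dt = Q(Cᵢ₋₁ − Cᵢ), so τᵢ = Vᵢ/Q.
τ₁ = 37.2/1.20 = 31.000 s; τ₂ = 23.5/1.20 = 19.583 s.
Tank 1: C₁ = C_in(1 − e^(−t/τ₁)). Tank 2 (τ₁ ≠ τ₂): C₂ = C_in[1 − (τ₁ e^(−t/τ₁) − τ₂ e^(−t/τ₂))/(τ₁ − τ₂)].
At t = 92.2: e^(−t/τ₁) = 0.051089, e^(−t/τ₂) = 0.0090220.
C₂ = 1.68·[1 − (31.000·0.051089 − 19.583·0.0090220)/(11.417)] = 1.68·0.87675 = 1.4729 mg/L.

1.47 mg/L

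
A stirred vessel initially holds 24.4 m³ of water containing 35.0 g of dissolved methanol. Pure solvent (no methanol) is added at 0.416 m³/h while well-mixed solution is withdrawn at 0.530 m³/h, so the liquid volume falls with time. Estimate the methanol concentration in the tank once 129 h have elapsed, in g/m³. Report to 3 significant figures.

Total volume: dV/dt = Q_in − Q_out = -0.11400 m³/h, so V(t) = 24.4 − 0.11400 t and V(129) = 9.6940 m³.
Solute balance: dm/dt = 0 − Q_out C = −Q_out m/V(t).
dm/m = −Q_out dt/(V₀ − 0.11400 t); integrating gives ln(m/m₀) = −(Q_out/(Q_in−Q_out)) ln(V/V₀).
m = m₀ (V₀/V)^(Q_out/(Q_in−Q_out)) = 35.0 × (24.4/9.6940)^(-4.6491) = 0.47896 g.
C = m/V = 0.47896/9.6940 = 0.049408 g/m³.

0.0494 g/m³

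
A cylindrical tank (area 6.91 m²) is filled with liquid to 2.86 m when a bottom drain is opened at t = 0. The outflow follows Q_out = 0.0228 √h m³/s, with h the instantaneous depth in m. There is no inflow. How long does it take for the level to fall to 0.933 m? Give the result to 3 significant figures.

440 s

Unsteady balance on liquid volume: A dh/dt = −0.0228 √h.
∫ h^(−1/2) dh = −(0.0228/A) ∫ dt, giving 2√h = 2√h₀ − (0.0228/A) t.
t = 2A(√h₀ − √h)/0.0228 = 2·6.91·(√2.86 − √0.933)/0.0228
  = 13.820 × (1.6912 − 0.96592) / 0.0228 = 439.59 s.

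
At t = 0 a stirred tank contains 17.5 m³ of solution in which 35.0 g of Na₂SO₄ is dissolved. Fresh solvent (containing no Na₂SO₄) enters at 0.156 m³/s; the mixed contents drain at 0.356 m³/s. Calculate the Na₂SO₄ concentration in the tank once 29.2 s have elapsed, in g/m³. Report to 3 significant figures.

Total volume: dV/dt = Q_in − Q_out = -0.20000 m³/s, so V(t) = 17.5 − 0.20000 t and V(29.2) = 11.660 m³.
Species balance (pure solvent in): dm/dt = −Q_out · m/V(t).
Separate: dm/m = −Q_out dt/V(t) ⇒ ln(m/m₀) = −(Q_out/(Q_in−Q_out)) ln(V/V₀).
m = m₀ (V₀/V)^(Q_out/(Q_in−Q_out)) = 35.0 × (17.5/11.660)^(-1.7800) = 16.990 g.
C = m/V = 16.990/11.660 = 1.4571 g/m³.

1.46 g/m³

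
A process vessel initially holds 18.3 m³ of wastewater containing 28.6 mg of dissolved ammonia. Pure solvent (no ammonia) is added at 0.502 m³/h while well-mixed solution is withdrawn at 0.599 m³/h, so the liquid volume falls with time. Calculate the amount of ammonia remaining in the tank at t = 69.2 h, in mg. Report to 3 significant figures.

Total volume: dV/dt = Q_in − Q_out = -0.097000 m³/h, so V(t) = 18.3 − 0.097000 t and V(69.2) = 11.588 m³.
Species balance (pure solvent in): dm/dt = −Q_out · m/V(t).
dm/m = −Q_out dt/(V₀ − 0.097000 t); integrating gives ln(m/m₀) = −(Q_out/(Q_in−Q_out)) ln(V/V₀).
m = m₀ (V₀/V)^(Q_out/(Q_in−Q_out)) = 28.6 × (18.3/11.588)^(-6.1753) = 1.7015 mg.

1.70 mg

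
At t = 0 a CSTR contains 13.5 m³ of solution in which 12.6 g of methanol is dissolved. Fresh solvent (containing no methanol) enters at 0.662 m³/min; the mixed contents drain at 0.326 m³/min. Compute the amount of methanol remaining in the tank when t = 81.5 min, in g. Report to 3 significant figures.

4.30 g

Let m(t) be the amount of methanol. Volume: V(t) = V₀ + (Q_in − Q_out) t = 13.5 + 0.33600 t; V(81.5) = 40.884 m³.
No methanol enters, so dm/dt = −Q_out · (m/V).
Separate: dm/m = −Q_out dt/V(t) ⇒ ln(m/m₀) = −(Q_out/(Q_in−Q_out)) ln(V/V₀).
m = m₀ (V₀/V)^(Q_out/(Q_in−Q_out)) = 12.6 × (13.5/40.884)^(0.97024) = 4.3000 g.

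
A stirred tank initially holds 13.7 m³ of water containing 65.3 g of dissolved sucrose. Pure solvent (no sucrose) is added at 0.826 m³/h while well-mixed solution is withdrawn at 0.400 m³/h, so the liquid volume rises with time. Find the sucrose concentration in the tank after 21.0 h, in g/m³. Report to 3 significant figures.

1.80 g/m³

Total volume: dV/dt = Q_in − Q_out = 0.42600 m³/h, so V(t) = 13.7 + 0.42600 t and V(21.0) = 22.646 m³.
Species balance (pure solvent in): dm/dt = −Q_out · m/V(t).
Separate: dm/m = −Q_out dt/V(t) ⇒ ln(m/m₀) = −(Q_out/(Q_in−Q_out)) ln(V/V₀).
m = m₀ (V₀/V)^(Q_out/(Q_in−Q_out)) = 65.3 × (13.7/22.646)^(0.93897) = 40.735 g.
C = m/V = 40.735/22.646 = 1.7988 g/m³.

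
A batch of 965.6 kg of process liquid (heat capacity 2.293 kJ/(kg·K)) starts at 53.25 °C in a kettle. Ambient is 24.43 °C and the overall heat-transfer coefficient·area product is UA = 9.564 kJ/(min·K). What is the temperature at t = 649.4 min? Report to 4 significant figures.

M c_p dT/dt = −UA(T − T_amb).
dT/dt = (T_ss − T)/τ with T_ss = T_amb = 24.4300 °C, τ = M c_p/UA = 965.6·2.293/9.564 = 231.506 min.
Solution: T(t) = T_ss + (T₀ − T_ss) e^(−t/τ).
T(649.4) = 24.4300 + (28.8200)·0.0604999 = 26.1736 °C.

26.17 °C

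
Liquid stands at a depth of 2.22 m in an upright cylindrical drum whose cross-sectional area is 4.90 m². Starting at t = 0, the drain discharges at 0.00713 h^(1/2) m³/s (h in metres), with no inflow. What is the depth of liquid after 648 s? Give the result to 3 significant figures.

1.04 m

A dh/dt = −Q_out = −0.00713 √h.
∫ h^(−1/2) dh = −(0.00713/A) ∫ dt, giving 2√h = 2√h₀ − (0.00713/A) t.
√h = √2.22 − 0.00713·648/(2·4.90) = 1.4900 − 0.47145 = 1.0185.
h = 1.0185² = 1.0374 m.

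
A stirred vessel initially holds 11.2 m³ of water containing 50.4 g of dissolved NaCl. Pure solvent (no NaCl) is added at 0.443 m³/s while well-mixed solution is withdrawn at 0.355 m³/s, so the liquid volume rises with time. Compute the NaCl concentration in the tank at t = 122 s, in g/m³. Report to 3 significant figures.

0.153 g/m³

Total volume: dV/dt = Q_in − Q_out = 0.088000 m³/s, so V(t) = 11.2 + 0.088000 t and V(122) = 21.936 m³.
Species balance (pure solvent in): dm/dt = −Q_out · m/V(t).
dm/m = −Q_out dt/(V₀ + 0.088000 t); integrating gives ln(m/m₀) = −(Q_out/(Q_in−Q_out)) ln(V/V₀).
m = m₀ (V₀/V)^(Q_out/(Q_in−Q_out)) = 50.4 × (11.2/21.936)^(4.0341) = 3.3475 g.
C = m/V = 3.3475/21.936 = 0.15260 g/m³.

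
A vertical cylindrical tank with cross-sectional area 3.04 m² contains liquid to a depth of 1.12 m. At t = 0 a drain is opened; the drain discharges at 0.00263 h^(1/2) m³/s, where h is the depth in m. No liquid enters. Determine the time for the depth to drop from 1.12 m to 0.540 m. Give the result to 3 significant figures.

Accumulation of liquid (constant cross-section A): A dh/dt = −0.00263 √h.
∫ h^(−1/2) dh = −(0.00263/A) ∫ dt, giving 2√h = 2√h₀ − (0.00263/A) t.
t = 2A(√h₀ − √h)/0.00263 = 2·3.04·(√1.12 − √0.540)/0.00263
  = 6.0800 × (1.0583 − 0.73485) / 0.00263 = 747.76 s.

748 s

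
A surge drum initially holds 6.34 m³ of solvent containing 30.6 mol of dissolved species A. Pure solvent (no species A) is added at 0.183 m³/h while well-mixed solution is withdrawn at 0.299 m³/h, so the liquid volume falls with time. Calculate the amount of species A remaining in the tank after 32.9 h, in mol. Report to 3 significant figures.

Total volume: dV/dt = Q_in − Q_out = -0.11600 m³/h, so V(t) = 6.34 − 0.11600 t and V(32.9) = 2.5236 m³.
Solute balance: dm/dt = 0 − Q_out C = −Q_out m/V(t).
Separate: dm/m = −Q_out dt/V(t) ⇒ ln(m/m₀) = −(Q_out/(Q_in−Q_out)) ln(V/V₀).
m = m₀ (V₀/V)^(Q_out/(Q_in−Q_out)) = 30.6 × (6.34/2.5236)^(-2.5776) = 2.8478 mol.

2.85 mol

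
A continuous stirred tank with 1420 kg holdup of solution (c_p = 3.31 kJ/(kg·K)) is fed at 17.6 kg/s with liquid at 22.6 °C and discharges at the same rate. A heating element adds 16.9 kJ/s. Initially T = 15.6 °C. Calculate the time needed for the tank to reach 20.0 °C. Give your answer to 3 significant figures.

M c_p dT/dt = ṁ c_p (T_in − T) + Q̇.
τ = M/ṁ = 80.682 s; T_ss = T_in + Q̇/(ṁ c_p) = 22.890 °C.
T(t) = T_ss + (T₀ − T_ss) e^(−t/τ). Set T = 20.0:
e^(−t/τ) = (20.0 − 22.890)/(15.6 − 22.890) = 0.39644
t = −80.682 · ln(0.39644) = 74.649 s.

74.6 s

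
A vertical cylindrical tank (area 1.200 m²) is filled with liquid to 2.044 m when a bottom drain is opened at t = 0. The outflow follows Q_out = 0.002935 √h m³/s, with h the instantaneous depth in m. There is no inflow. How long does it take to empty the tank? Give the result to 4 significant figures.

1169 s

With no inflow, A dh/dt = −0.002935 √h.
∫ h^(−1/2) dh = −(0.002935/A) ∫ dt, giving 2√h = 2√h₀ − (0.002935/A) t.
Set h = 0: 2√h₀ = (0.002935/A) t_empty ⇒ t_empty = 2A√h₀/0.002935.
t_empty = 2·1.200·√2.044/0.002935 = 2.40000·1.42969/0.002935 = 1169.08 s.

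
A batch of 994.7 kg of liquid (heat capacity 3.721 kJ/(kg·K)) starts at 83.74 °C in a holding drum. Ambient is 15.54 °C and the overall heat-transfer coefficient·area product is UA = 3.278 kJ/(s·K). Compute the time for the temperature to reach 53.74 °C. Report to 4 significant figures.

654.5 s

M c_p dT/dt = −UA(T − T_amb).
τ = M c_p/UA = 1129.13 s; T_ss = T_amb = 15.5400 °C.
T(t) = T_ss + (T₀ − T_ss)e^(−t/τ); set T = 53.74:
t = −τ ln[(T − T_ss)/(T₀ − T_ss)] = −1129.13 · ln(0.560117) = 654.452 s.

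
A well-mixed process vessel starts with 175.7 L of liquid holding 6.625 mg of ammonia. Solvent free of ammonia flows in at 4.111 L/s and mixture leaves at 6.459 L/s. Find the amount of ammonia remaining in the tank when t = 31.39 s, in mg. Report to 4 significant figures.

Total volume: dV/dt = Q_in − Q_out = -2.34800 L/s, so V(t) = 175.7 − 2.34800 t and V(31.39) = 101.996 L.
Solute balance: dm/dt = 0 − Q_out C = −Q_out m/V(t).
Separate: dm/m = −Q_out dt/V(t) ⇒ ln(m/m₀) = −(Q_out/(Q_in−Q_out)) ln(V/V₀).
m = m₀ (V₀/V)^(Q_out/(Q_in−Q_out)) = 6.625 × (175.7/101.996)^(-2.75085) = 1.48412 mg.

1.484 mg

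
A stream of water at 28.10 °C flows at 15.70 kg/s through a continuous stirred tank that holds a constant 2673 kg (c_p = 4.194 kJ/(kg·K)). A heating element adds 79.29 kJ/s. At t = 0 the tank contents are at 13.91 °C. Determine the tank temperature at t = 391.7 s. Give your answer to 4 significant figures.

27.76 °C

Energy balance: M c_p dT/dt = ṁ c_p (T_in − T) + 79.29.
Rearrange: dT/dt = (T_ss − T)/τ with τ = M/ṁ = 170.255 s and T_ss = T_in + Q̇/(ṁ c_p) = 29.3042 °C.
Solution: T(t) = T_ss + (T₀ − T_ss) e^(−t/τ).
T(391.7) = 29.3042 + (-15.3942)·e^(−391.7/170.255) = 29.3042 + (-15.3942)·0.100192 = 27.7618 °C.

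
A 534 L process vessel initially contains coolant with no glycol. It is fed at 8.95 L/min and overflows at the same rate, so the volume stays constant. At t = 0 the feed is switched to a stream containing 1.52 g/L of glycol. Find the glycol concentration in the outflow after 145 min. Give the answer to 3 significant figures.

1.39 g/L

Accumulation = in − out for the solute gives V dC/dt = Q(C_in − C).
Time constant τ = V/Q = 534/8.95 = 59.665 min.
C approaches C_in exponentially: C(t) = C_in + (C₀ − C_in) e^(−t/τ).
C(145) = 1.52 + (0 − 1.52)·e^(−145/59.665) = 1.52 + (-1.5200)·0.088015 = 1.3862 g/L.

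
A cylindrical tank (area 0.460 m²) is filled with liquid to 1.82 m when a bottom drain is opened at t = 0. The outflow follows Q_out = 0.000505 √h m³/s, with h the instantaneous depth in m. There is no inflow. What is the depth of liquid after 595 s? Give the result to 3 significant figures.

With no inflow, A dh/dt = −0.000505 √h.
∫ h^(−1/2) dh = −(0.000505/A) ∫ dt, giving 2√h = 2√h₀ − (0.000505/A) t.
√h = √1.82 − 0.000505·595/(2·0.460) = 1.3491 − 0.32660 = 1.0225.
h = 1.0225² = 1.0454 m.

1.05 m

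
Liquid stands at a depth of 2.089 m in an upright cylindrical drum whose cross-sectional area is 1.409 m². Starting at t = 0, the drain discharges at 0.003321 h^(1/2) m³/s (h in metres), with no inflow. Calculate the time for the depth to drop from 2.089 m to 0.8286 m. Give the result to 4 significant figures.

454.0 s

With no inflow, A dh/dt = −0.003321 √h.
Separate and integrate: 2(√h − √h₀) = −(0.003321/A) t.
t = 2A(√h₀ − √h)/0.003321 = 2·1.409·(√2.089 − √0.8286)/0.003321
  = 2.81800 × (1.44534 − 0.910275) / 0.003321 = 454.022 s.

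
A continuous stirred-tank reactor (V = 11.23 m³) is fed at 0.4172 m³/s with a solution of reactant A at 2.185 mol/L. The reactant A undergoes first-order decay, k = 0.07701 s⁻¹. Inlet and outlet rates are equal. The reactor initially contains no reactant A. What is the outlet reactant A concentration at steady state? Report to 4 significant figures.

0.7111 mol/L

Accumulation = in − out − consumed: V dC/dt = Q C_in − Q C − k V C.
At steady state: 0 = Q C_in − (Q + kV) C_ss, so C_ss = Q C_in/(Q + kV).
C_ss = 0.4172·2.185/(0.4172 + 0.07701·11.23) = 0.911582/1.28202 = 0.711050 mol/L.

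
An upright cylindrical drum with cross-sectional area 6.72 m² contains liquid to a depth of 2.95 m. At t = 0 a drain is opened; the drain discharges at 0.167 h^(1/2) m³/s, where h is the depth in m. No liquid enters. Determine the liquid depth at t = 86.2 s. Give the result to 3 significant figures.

0.418 m

Unsteady balance on liquid volume: A dh/dt = −0.167 √h.
Separate and integrate: 2(√h − √h₀) = −(0.167/A) t.
√h = √2.95 − 0.167·86.2/(2·6.72) = 1.7176 − 1.0711 = 0.64647.
h = 0.64647² = 0.41792 m.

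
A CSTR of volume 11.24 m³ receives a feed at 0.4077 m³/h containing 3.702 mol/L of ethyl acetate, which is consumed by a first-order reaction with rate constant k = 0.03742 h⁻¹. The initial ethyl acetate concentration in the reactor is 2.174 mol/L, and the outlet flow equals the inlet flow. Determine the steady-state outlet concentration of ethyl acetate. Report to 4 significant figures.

V dC/dt = Q(C_in − C) − k V C.
At steady state: 0 = Q C_in − (Q + kV) C_ss, so C_ss = Q C_in/(Q + kV).
C_ss = 0.4077·3.702/(0.4077 + 0.03742·11.24) = 1.50931/0.828301 = 1.82217 mol/L.

1.822 mol/L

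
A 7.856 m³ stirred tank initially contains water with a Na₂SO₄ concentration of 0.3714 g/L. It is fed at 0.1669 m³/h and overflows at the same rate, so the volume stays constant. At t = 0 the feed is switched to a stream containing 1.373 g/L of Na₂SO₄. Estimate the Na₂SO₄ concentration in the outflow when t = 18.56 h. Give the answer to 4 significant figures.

0.6978 g/L

Transient balance on the dissolved component: V dC/dt = Q(C_in − C).
Rewrite as dC/dt + C/τ = C_in/τ, τ = V/Q = 47.0701 h.
Integrating: C(t) = C_in + (C₀ − C_in) e^(−t/τ).
C(18.56) = 1.373 + (0.3714 − 1.373)·e^(−18.56/47.0701) = 1.373 + (-1.00160)·0.674148 = 0.697773 g/L.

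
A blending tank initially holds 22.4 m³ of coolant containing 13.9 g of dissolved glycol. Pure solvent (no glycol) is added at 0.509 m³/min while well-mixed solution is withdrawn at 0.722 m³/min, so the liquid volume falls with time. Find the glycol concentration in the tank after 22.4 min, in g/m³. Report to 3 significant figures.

0.350 g/m³

Let m(t) be the amount of glycol. Volume: V(t) = V₀ + (Q_in − Q_out) t = 22.4 − 0.21300 t; V(22.4) = 17.629 m³.
Solute balance: dm/dt = 0 − Q_out C = −Q_out m/V(t).
Separate: dm/m = −Q_out dt/V(t) ⇒ ln(m/m₀) = −(Q_out/(Q_in−Q_out)) ln(V/V₀).
m = m₀ (V₀/V)^(Q_out/(Q_in−Q_out)) = 13.9 × (22.4/17.629)^(-3.3897) = 6.1717 g.
C = m/V = 6.1717/17.629 = 0.35009 g/m³.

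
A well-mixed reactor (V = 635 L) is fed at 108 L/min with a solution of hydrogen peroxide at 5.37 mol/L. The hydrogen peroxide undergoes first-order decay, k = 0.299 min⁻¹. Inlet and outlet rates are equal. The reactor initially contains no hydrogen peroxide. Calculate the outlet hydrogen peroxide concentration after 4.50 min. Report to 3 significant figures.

1.71 mol/L

Species balance: V dC/dt = Q C_in − Q C − k V C.
This is linear with rate a = Q/V + k = 0.46908 min⁻¹.
C_ss = Q C_in/(Q + kV) = 1.9471 mol/L; C(t) = C_ss + (C₀ − C_ss) e^(−a t).
C(4.50) = 1.9471 + (-1.9471)·e^(−0.46908·4.50) = 1.9471 + (-1.9471)·0.12113 = 1.7112 mol/L.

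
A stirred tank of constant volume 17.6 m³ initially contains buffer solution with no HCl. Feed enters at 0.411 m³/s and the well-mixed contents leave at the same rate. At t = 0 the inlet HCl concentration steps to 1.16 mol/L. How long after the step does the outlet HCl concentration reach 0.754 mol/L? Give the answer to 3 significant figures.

Species balance: V dC/dt = Q(C_in − C) ⇒ τ = V/Q = 42.822 s.
C(t) = C_in + (C₀ − C_in) e^(−t/τ). Set C = 0.754 and solve for t:
e^(−t/τ) = (C − C_in)/(C₀ − C_in) = (0.754 − 1.16)/(0 − 1.16) = 0.35000
t = −τ ln(…) = 42.822 × 1.0498 = 44.956 s.

45.0 s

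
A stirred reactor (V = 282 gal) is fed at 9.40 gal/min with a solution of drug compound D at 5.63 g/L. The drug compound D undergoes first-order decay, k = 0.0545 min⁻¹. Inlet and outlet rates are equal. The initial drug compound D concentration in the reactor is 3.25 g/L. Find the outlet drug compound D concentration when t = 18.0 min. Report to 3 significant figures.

2.37 g/L

V dC/dt = Q(C_in − C) − k V C.
dC/dt = (Q/V) C_in − (Q/V + k) C; effective rate a = Q/V + k = 0.033333 + 0.0545 = 0.087833 min⁻¹.
C_ss = Q C_in/(Q + kV) = 2.1366 g/L; C(t) = C_ss + (C₀ − C_ss) e^(−a t).
C(18.0) = 2.1366 + (1.1134)·e^(−0.087833·18.0) = 2.1366 + (1.1134)·0.20577 = 2.3657 g/L.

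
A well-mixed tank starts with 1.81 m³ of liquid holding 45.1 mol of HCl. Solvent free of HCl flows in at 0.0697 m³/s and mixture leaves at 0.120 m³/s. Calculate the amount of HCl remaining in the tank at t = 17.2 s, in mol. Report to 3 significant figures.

Let m(t) be the amount of HCl. Volume: V(t) = V₀ + (Q_in − Q_out) t = 1.81 − 0.050300 t; V(17.2) = 0.94484 m³.
No HCl enters, so dm/dt = −Q_out · (m/V).
Separate: dm/m = −Q_out dt/V(t) ⇒ ln(m/m₀) = −(Q_out/(Q_in−Q_out)) ln(V/V₀).
m = m₀ (V₀/V)^(Q_out/(Q_in−Q_out)) = 45.1 × (1.81/0.94484)^(-2.3857) = 9.5642 mol.

9.56 mol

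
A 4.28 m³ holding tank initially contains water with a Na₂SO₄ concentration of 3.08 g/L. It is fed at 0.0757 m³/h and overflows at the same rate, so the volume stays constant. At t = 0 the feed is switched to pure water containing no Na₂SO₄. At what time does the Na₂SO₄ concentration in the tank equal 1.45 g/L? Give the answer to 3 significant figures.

42.6 h

Transient balance on the dissolved component: V dC/dt = Q(C_in − C), so τ = V/Q = 56.539 h.
C(t) = C_in + (C₀ − C_in) e^(−t/τ). Set C = 1.45 and solve for t:
e^(−t/τ) = (C − C_in)/(C₀ − C_in) = (1.45 − 0)/(3.08 − 0) = 0.47078
t = −τ ln(…) = 56.539 × 0.75337 = 42.595 h.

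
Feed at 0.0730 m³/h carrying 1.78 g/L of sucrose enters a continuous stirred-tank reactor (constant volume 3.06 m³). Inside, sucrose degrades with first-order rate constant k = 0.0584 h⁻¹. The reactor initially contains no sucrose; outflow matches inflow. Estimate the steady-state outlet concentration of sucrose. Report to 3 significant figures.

Accumulation = in − out − consumed: V dC/dt = Q C_in − Q C − k V C.
Steady state (dC/dt = 0): C_ss = Q C_in/(Q + kV) = C_in/(1 + kV/Q).
C_ss = 0.0730·1.78/(0.0730 + 0.0584·3.06) = 0.12994/0.25170 = 0.51624 g/L.

0.516 g/L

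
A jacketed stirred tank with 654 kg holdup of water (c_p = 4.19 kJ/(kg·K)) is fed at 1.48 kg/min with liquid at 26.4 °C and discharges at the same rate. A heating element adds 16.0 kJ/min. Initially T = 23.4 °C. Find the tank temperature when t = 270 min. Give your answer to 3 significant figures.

26.0 °C

M c_p dT/dt = ṁ c_p (T_in − T) + Q̇.
τ = M/ṁ = 441.89 min; T_ss = T_in + Q̇/(ṁ c_p) = 26.4 + 16.0/(1.48·4.19) = 28.980 °C.
Integrating: T(t) = T_ss + (T₀ − T_ss) e^(−t/τ).
T(270) = 28.980 + (-5.5801)·e^(−270/441.89) = 28.980 + (-5.5801)·0.54280 = 25.951 °C.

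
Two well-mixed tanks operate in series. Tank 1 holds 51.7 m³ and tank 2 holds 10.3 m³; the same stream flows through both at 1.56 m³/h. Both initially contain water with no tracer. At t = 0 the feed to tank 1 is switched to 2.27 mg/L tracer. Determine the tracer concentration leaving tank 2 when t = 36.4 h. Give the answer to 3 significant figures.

1.33 mg/L

Time constants: τᵢ = Vᵢ/Q for each well-mixed tank.
τ₁ = 51.7/1.56 = 33.141 h; τ₂ = 10.3/1.56 = 6.6026 h.
Tank 1: C₁ = C_in(1 − e^(−t/τ₁)). Tank 2 (τ₁ ≠ τ₂): C₂ = C_in[1 − (τ₁ e^(−t/τ₁) − τ₂ e^(−t/τ₂))/(τ₁ − τ₂)].
At t = 36.4: e^(−t/τ₁) = 0.33343, e^(−t/τ₂) = 0.0040339.
C₂ = 2.27·[1 − (33.141·0.33343 − 6.6026·0.0040339)/(26.538)] = 2.27·0.58462 = 1.3271 mg/L.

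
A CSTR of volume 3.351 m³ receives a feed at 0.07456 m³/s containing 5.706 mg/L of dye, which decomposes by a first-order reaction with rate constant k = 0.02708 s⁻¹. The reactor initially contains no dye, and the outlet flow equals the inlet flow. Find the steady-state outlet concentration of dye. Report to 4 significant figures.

2.574 mg/L

V dC/dt = Q(C_in − C) − k V C.
At steady state: 0 = Q C_in − (Q + kV) C_ss, so C_ss = Q C_in/(Q + kV).
C_ss = 0.07456·5.706/(0.07456 + 0.02708·3.351) = 0.425439/0.165305 = 2.57366 mg/L.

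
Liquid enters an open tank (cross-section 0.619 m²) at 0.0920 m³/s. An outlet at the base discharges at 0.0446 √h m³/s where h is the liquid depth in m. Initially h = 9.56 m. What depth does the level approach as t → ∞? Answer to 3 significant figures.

4.26 m

Level balance: A dh/dt = 0.0920 − 0.0446 √h. Setting dh/dt = 0:
Q_in = 0.0446 √h_ss ⇒ √h_ss = 0.0920/0.0446 = 2.0628.
h_ss = 2.0628² = 4.2551 m. (Since h₀ = 9.56 m > h_ss, the level will fall toward this value.)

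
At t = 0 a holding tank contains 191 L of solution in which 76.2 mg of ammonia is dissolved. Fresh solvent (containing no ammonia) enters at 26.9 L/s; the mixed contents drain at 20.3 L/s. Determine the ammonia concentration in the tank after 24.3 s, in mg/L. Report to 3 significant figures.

Let m(t) be the amount of ammonia. Volume: V(t) = V₀ + (Q_in − Q_out) t = 191 + 6.6000 t; V(24.3) = 351.38 L.
Species balance (pure solvent in): dm/dt = −Q_out · m/V(t).
Separate: dm/m = −Q_out dt/V(t) ⇒ ln(m/m₀) = −(Q_out/(Q_in−Q_out)) ln(V/V₀).
m = m₀ (V₀/V)^(Q_out/(Q_in−Q_out)) = 76.2 × (191/351.38)^(3.0758) = 11.686 mg.
C = m/V = 11.686/351.38 = 0.033258 mg/L.

0.0333 mg/L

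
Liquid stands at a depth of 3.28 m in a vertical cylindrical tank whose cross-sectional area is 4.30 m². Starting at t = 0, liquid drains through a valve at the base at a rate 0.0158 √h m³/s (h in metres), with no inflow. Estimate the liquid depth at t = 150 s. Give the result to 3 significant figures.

With no inflow, A dh/dt = −0.0158 √h.
∫ h^(−1/2) dh = −(0.0158/A) ∫ dt, giving 2√h = 2√h₀ − (0.0158/A) t.
√h = √3.28 − 0.0158·150/(2·4.30) = 1.8111 − 0.27558 = 1.5355.
h = 1.5355² = 2.3577 m.

2.36 m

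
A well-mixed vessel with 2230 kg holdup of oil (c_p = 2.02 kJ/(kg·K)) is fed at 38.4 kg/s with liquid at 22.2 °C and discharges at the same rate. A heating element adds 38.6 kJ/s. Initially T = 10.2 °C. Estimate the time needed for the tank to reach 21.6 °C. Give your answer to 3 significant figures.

Energy balance: M c_p dT/dt = ṁ c_p (T_in − T) + 38.6.
τ = M/ṁ = 58.073 s; T_ss = T_in + Q̇/(ṁ c_p) = 22.698 °C.
T(t) = T_ss + (T₀ − T_ss) e^(−t/τ). Set T = 21.6:
e^(−t/τ) = (21.6 − 22.698)/(10.2 − 22.698) = 0.087827
t = −58.073 · ln(0.087827) = 141.26 s.

141 s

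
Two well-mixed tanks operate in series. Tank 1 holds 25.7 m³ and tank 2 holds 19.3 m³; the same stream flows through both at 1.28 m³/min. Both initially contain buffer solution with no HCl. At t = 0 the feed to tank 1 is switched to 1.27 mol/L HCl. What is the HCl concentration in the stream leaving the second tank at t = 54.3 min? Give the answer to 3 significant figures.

1.03 mol/L

Species balance on tank i: dCᵢ/dt = (Cᵢ₋₁ − Cᵢ)/τᵢ with τᵢ = Vᵢ/Q.
τ₁ = 25.7/1.28 = 20.078 min; τ₂ = 19.3/1.28 = 15.078 min.
Tank 1: C₁ = C_in(1 − e^(−t/τ₁)). Tank 2 (τ₁ ≠ τ₂): C₂ = C_in[1 − (τ₁ e^(−t/τ₁) − τ₂ e^(−t/τ₂))/(τ₁ − τ₂)].
At t = 54.3: e^(−t/τ₁) = 0.066908, e^(−t/τ₂) = 0.027290.
C₂ = 1.27·[1 − (20.078·0.066908 − 15.078·0.027290)/(5.0000)] = 1.27·0.81362 = 1.0333 mol/L.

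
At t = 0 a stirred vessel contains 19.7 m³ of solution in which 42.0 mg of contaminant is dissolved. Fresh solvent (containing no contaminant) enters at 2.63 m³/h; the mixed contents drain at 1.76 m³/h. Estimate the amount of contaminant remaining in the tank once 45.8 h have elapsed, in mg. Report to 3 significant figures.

Let m(t) be the amount of contaminant. Volume: V(t) = V₀ + (Q_in − Q_out) t = 19.7 + 0.87000 t; V(45.8) = 59.546 m³.
Species balance (pure solvent in): dm/dt = −Q_out · m/V(t).
dm/m = −Q_out dt/(V₀ + 0.87000 t); integrating gives ln(m/m₀) = −(Q_out/(Q_in−Q_out)) ln(V/V₀).
m = m₀ (V₀/V)^(Q_out/(Q_in−Q_out)) = 42.0 × (19.7/59.546)^(2.0230) = 4.4816 mg.

4.48 mg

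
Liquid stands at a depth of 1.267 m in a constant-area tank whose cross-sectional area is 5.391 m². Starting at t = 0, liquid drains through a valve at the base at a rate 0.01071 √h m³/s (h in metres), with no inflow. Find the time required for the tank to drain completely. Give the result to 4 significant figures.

1133 s

With no inflow, A dh/dt = −0.01071 √h.
This is separable: 2 d(√h)/dt = −0.01071/A, so √h = √h₀ − (0.01071/(2A)) t.
Set h = 0: 2√h₀ = (0.01071/A) t_empty ⇒ t_empty = 2A√h₀/0.01071.
t_empty = 2·5.391·√1.267/0.01071 = 10.7820·1.12561/0.01071 = 1133.18 s.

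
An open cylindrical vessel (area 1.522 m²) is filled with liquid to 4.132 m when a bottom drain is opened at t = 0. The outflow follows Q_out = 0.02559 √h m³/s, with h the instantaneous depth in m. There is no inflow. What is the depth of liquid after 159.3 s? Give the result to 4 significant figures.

0.4810 m

With no inflow, A dh/dt = −0.02559 √h.
This is separable: 2 d(√h)/dt = −0.02559/A, so √h = √h₀ − (0.02559/(2A)) t.
√h = √4.132 − 0.02559·159.3/(2·1.522) = 2.03273 − 1.33919 = 0.693545.
h = 0.693545² = 0.481004 m.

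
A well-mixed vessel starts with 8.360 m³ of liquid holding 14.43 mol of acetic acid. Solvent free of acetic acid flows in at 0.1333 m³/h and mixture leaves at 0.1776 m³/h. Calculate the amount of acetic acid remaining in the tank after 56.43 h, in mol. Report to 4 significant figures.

3.473 mol

Let m(t) be the amount of acetic acid. Volume: V(t) = V₀ + (Q_in − Q_out) t = 8.360 − 0.0443000 t; V(56.43) = 5.86015 m³.
No acetic acid enters, so dm/dt = −Q_out · (m/V).
Separate: dm/m = −Q_out dt/V(t) ⇒ ln(m/m₀) = −(Q_out/(Q_in−Q_out)) ln(V/V₀).
m = m₀ (V₀/V)^(Q_out/(Q_in−Q_out)) = 14.43 × (8.360/5.86015)^(-4.00903) = 3.47283 mol.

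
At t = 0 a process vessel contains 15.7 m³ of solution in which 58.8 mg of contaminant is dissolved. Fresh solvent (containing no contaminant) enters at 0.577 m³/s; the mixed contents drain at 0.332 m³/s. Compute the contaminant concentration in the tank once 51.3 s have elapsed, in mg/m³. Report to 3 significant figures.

Let m(t) be the amount of contaminant. Volume: V(t) = V₀ + (Q_in − Q_out) t = 15.7 + 0.24500 t; V(51.3) = 28.268 m³.
Species balance (pure solvent in): dm/dt = −Q_out · m/V(t).
Separate: dm/m = −Q_out dt/V(t) ⇒ ln(m/m₀) = −(Q_out/(Q_in−Q_out)) ln(V/V₀).
m = m₀ (V₀/V)^(Q_out/(Q_in−Q_out)) = 58.8 × (15.7/28.268)^(1.3551) = 26.502 mg.
C = m/V = 26.502/28.268 = 0.93751 mg/m³.

0.938 mg/m³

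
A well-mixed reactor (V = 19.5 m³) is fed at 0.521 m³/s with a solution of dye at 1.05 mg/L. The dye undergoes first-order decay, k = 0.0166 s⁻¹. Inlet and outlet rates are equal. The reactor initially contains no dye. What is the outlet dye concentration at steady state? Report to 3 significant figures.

V dC/dt = Q(C_in − C) − k V C.
At steady state: 0 = Q C_in − (Q + kV) C_ss, so C_ss = Q C_in/(Q + kV).
C_ss = 0.521·1.05/(0.521 + 0.0166·19.5) = 0.54705/0.84470 = 0.64763 mg/L.

0.648 mg/L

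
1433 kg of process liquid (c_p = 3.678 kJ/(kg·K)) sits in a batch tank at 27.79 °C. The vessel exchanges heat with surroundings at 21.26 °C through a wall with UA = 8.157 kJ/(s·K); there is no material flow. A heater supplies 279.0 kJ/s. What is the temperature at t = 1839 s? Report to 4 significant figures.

53.86 °C

Unsteady energy balance on the tank contents: M c_p dT/dt = −UA(T − T_amb) + Q̇.
dT/dt = (T_ss − T)/τ with T_ss = T_amb + Q̇/UA = 21.26 + 279.0/8.157 = 55.4638 °C, τ = M c_p/UA = 1433·3.678/8.157 = 646.141 s.
Solution: T(t) = T_ss + (T₀ − T_ss) e^(−t/τ).
T(1839) = 55.4638 + (-27.6738)·0.0580688 = 53.8568 °C.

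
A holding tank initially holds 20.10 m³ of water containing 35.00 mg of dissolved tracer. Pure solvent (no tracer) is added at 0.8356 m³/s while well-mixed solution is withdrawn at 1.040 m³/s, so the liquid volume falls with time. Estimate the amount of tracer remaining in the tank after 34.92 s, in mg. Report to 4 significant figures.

3.756 mg

Total volume: dV/dt = Q_in − Q_out = -0.204400 m³/s, so V(t) = 20.10 − 0.204400 t and V(34.92) = 12.9624 m³.
Species balance (pure solvent in): dm/dt = −Q_out · m/V(t).
dm/m = −Q_out dt/(V₀ − 0.204400 t); integrating gives ln(m/m₀) = −(Q_out/(Q_in−Q_out)) ln(V/V₀).
m = m₀ (V₀/V)^(Q_out/(Q_in−Q_out)) = 35.00 × (20.10/12.9624)^(-5.08806) = 3.75604 mg.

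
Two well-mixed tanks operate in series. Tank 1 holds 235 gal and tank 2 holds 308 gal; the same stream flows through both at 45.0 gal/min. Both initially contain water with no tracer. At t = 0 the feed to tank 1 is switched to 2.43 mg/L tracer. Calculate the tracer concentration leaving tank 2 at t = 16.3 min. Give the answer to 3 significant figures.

1.83 mg/L

Each tank obeys Vᵢ dCᵢ/dt = Q(Cᵢ₋₁ − Cᵢ), so τᵢ = Vᵢ/Q.
τ₁ = 235/45.0 = 5.2222 min; τ₂ = 308/45.0 = 6.8444 min.
Solving the cascade with C₁(0)=C₂(0)=0 gives C₂(t) = C_in[1 − (τ₁ e^(−t/τ₁) − τ₂ e^(−t/τ₂))/(τ₁ − τ₂)].
At t = 16.3: e^(−t/τ₁) = 0.044101, e^(−t/τ₂) = 0.092412.
C₂ = 2.43·[1 − (5.2222·0.044101 − 6.8444·0.092412)/(-1.6222)] = 2.43·0.75206 = 1.8275 mg/L.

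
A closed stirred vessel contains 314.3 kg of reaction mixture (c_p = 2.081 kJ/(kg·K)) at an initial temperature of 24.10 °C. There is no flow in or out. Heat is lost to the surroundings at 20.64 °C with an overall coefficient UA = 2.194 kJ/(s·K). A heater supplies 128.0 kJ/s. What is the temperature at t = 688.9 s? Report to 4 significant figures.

Lumped-capacitance energy balance: M c_p dT/dt = UA(T_amb − T) + Q̇.
dT/dt = (T_ss − T)/τ with T_ss = T_amb + Q̇/UA = 20.64 + 128.0/2.194 = 78.9809 °C, τ = M c_p/UA = 314.3·2.081/2.194 = 298.112 s.
T approaches T_ss exponentially: T(t) = T_ss + (T₀ − T_ss) e^(−t/τ).
T(688.9) = 78.9809 + (-54.8809)·0.0991745 = 73.5381 °C.

73.54 °C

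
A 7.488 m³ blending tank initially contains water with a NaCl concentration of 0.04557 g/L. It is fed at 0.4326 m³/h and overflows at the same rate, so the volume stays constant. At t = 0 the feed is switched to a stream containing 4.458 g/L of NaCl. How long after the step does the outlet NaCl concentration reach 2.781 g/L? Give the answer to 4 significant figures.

16.75 h

Accumulation = in − out for the solute gives V dC/dt = Q(C_in − C), so τ = V/Q = 17.3093 h.
C(t) = C_in + (C₀ − C_in) e^(−t/τ). Set C = 2.781 and solve for t:
e^(−t/τ) = (C − C_in)/(C₀ − C_in) = (2.781 − 4.458)/(0.04557 − 4.458) = 0.380063
t = −τ ln(…) = 17.3093 × 0.967419 = 16.7453 h.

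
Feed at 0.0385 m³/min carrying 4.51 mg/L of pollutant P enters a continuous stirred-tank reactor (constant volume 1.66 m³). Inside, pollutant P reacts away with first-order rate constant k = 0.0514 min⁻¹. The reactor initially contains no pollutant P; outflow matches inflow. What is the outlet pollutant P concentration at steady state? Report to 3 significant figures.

1.40 mg/L

V dC/dt = Q(C_in − C) − k V C.
At steady state: 0 = Q C_in − (Q + kV) C_ss, so C_ss = Q C_in/(Q + kV).
C_ss = 0.0385·4.51/(0.0385 + 0.0514·1.66) = 0.17363/0.12382 = 1.4023 mg/L.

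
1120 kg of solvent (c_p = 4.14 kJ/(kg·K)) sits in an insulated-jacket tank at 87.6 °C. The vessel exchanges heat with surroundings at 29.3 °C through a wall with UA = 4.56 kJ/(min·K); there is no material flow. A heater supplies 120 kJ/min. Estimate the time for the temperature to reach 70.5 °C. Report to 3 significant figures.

778 min

Heat balance on the well-mixed liquid: M c_p dT/dt = −UA(T − T_amb) + Q̇.
τ = M c_p/UA = 1016.8 min; T_ss = T_amb + Q̇/UA = 29.3 + 120/4.56 = 55.616 °C.
T(t) = T_ss + (T₀ − T_ss)e^(−t/τ); set T = 70.5:
t = −τ ln[(T − T_ss)/(T₀ − T_ss)] = −1016.8 · ln(0.46536) = 777.82 min.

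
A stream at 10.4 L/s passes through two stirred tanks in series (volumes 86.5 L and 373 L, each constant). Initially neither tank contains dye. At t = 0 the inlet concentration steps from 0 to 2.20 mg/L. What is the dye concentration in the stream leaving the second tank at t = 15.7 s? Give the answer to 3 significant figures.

0.452 mg/L

Species balance on tank i: dCᵢ/dt = (Cᵢ₋₁ − Cᵢ)/τᵢ with τᵢ = Vᵢ/Q.
τ₁ = 86.5/10.4 = 8.3173 s; τ₂ = 373/10.4 = 35.865 s.
Solving the cascade with C₁(0)=C₂(0)=0 gives C₂(t) = C_in[1 − (τ₁ e^(−t/τ₁) − τ₂ e^(−t/τ₂))/(τ₁ − τ₂)].
At t = 15.7: e^(−t/τ₁) = 0.15143, e^(−t/τ₂) = 0.64549.
C₂ = 2.20·[1 − (8.3173·0.15143 − 35.865·0.64549)/(-27.548)] = 2.20·0.20535 = 0.45176 mg/L.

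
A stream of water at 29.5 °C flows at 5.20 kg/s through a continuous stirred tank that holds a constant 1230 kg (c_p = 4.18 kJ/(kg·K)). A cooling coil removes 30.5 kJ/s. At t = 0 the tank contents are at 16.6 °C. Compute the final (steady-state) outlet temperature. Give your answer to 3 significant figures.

Heat balance on the well-mixed liquid: M c_p dT/dt = ṁ c_p (T_in − T) − 30.5.
At steady state dT/dt = 0 ⇒ T_ss = T_in − Q̇/(ṁ c_p) = 29.5 − 30.5/(5.20·4.18) = 28.097 °C.

28.1 °C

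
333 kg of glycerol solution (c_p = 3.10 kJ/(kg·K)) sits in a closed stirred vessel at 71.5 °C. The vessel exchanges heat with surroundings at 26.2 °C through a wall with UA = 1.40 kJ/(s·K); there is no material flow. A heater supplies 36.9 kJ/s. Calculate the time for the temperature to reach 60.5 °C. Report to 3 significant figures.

Lumped-capacitance energy balance: M c_p dT/dt = UA(T_amb − T) + Q̇.
τ = M c_p/UA = 737.36 s; T_ss = T_amb + Q̇/UA = 26.2 + 36.9/1.40 = 52.557 °C.
T(t) = T_ss + (T₀ − T_ss)e^(−t/τ); set T = 60.5:
t = −τ ln[(T − T_ss)/(T₀ − T_ss)] = −737.36 · ln(0.41931) = 640.88 s.

641 s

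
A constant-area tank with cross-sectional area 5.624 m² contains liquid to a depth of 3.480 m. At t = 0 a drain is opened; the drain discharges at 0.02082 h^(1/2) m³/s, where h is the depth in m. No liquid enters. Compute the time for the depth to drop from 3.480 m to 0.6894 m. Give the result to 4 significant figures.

559.3 s

Accumulation of liquid (constant cross-section A): A dh/dt = −0.02082 √h.
Separate and integrate: 2(√h − √h₀) = −(0.02082/A) t.
t = 2A(√h₀ − √h)/0.02082 = 2·5.624·(√3.480 − √0.6894)/0.02082
  = 11.2480 × (1.86548 − 0.830301) / 0.02082 = 559.253 s.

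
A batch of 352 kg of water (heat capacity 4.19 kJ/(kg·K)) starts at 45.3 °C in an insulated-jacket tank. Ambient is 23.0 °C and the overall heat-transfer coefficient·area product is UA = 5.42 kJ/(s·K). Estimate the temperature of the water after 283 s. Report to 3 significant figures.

Lumped-capacitance energy balance: M c_p dT/dt = UA(T_amb − T).
dT/dt = (T_ss − T)/τ with T_ss = T_amb = 23.000 °C, τ = M c_p/UA = 352·4.19/5.42 = 272.12 s.
Solution: T(t) = T_ss + (T₀ − T_ss) e^(−t/τ).
T(283) = 23.000 + (22.300)·0.35346 = 30.882 °C.

30.9 °C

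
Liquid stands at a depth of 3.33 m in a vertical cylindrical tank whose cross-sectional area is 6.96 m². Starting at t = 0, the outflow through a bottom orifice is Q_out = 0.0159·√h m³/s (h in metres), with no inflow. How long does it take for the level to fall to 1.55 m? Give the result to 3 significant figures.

A dh/dt = −Q_out = −0.0159 √h.
This is separable: 2 d(√h)/dt = −0.0159/A, so √h = √h₀ − (0.0159/(2A)) t.
t = 2A(√h₀ − √h)/0.0159 = 2·6.96·(√3.33 − √1.55)/0.0159
  = 13.920 × (1.8248 − 1.2450) / 0.0159 = 507.63 s.

508 s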